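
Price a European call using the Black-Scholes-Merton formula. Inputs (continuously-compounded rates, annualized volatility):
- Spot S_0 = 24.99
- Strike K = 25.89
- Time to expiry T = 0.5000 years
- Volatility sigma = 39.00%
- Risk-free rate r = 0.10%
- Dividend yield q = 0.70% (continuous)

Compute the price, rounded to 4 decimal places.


d1 = (ln(S/K) + (r - q + 0.5*sigma^2) * T) / (sigma * sqrt(T)) = -0.00129110
d2 = d1 - sigma * sqrt(T) = -0.27706275
exp(-rT) = 0.99950012; exp(-qT) = 0.99650612
C = S_0 * exp(-qT) * N(d1) - K * exp(-rT) * N(d2)
N(d1) = 0.49948493; N(d2) = 0.39086596
C = 24.9900 * 0.99650612 * 0.49948493 - 25.8900 * 0.99950012 * 0.39086596 = 2.3241

Answer: Price = 2.3241


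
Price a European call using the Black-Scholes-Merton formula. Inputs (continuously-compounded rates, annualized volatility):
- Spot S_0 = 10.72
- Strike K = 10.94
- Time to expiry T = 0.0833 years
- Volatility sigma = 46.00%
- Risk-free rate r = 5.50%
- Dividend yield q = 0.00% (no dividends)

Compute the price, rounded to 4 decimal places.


Answer: Price = 0.4909

Derivation:
d1 = (ln(S/K) + (r - q + 0.5*sigma^2) * T) / (sigma * sqrt(T)) = -0.05212257
d2 = d1 - sigma * sqrt(T) = -0.18488657
exp(-rT) = 0.99542898; exp(-qT) = 1.00000000
C = S_0 * exp(-qT) * N(d1) - K * exp(-rT) * N(d2)
N(d1) = 0.47921551; N(d2) = 0.42665900
C = 10.7200 * 1.00000000 * 0.47921551 - 10.9400 * 0.99542898 * 0.42665900 = 0.4909


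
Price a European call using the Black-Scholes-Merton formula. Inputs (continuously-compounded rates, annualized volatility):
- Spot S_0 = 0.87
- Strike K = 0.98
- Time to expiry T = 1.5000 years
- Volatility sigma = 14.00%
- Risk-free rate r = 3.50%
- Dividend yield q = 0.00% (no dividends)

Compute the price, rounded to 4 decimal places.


Answer: Price = 0.0361

Derivation:
d1 = (ln(S/K) + (r - q + 0.5*sigma^2) * T) / (sigma * sqrt(T)) = -0.30244993
d2 = d1 - sigma * sqrt(T) = -0.47391421
exp(-rT) = 0.94885432; exp(-qT) = 1.00000000
C = S_0 * exp(-qT) * N(d1) - K * exp(-rT) * N(d2)
N(d1) = 0.38115455; N(d2) = 0.31778054
C = 0.8700 * 1.00000000 * 0.38115455 - 0.9800 * 0.94885432 * 0.31778054 = 0.0361


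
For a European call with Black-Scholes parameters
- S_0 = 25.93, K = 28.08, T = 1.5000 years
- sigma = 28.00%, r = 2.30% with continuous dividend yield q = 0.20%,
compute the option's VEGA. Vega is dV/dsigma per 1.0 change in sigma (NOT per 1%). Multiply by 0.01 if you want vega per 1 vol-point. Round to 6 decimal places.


Answer: Vega = 12.625430

Derivation:
d1 = 0.0310356777; d2 = -0.3118928863
phi(d1) = 0.3987501934; exp(-qT) = 0.9970044955; exp(-rT) = 0.9660883397
Vega = S * exp(-qT) * phi(d1) * sqrt(T) = 25.9300 * 0.9970044955 * 0.3987501934 * 1.2247448714 = 12.625430


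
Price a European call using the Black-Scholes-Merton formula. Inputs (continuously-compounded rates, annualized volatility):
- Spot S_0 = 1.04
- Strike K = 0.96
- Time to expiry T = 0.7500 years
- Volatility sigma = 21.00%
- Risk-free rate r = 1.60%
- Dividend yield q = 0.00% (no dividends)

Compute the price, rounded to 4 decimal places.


Answer: Price = 0.1268

Derivation:
d1 = (ln(S/K) + (r - q + 0.5*sigma^2) * T) / (sigma * sqrt(T)) = 0.59703631
d2 = d1 - sigma * sqrt(T) = 0.41517097
exp(-rT) = 0.98807171; exp(-qT) = 1.00000000
C = S_0 * exp(-qT) * N(d1) - K * exp(-rT) * N(d2)
N(d1) = 0.72475843; N(d2) = 0.66099163
C = 1.0400 * 1.00000000 * 0.72475843 - 0.9600 * 0.98807171 * 0.66099163 = 0.1268


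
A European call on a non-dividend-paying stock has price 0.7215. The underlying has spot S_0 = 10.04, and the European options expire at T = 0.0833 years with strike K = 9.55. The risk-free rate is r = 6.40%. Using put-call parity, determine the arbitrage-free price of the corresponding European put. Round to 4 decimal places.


Answer: Put price = 0.1807

Derivation:
Put-call parity: C - P = S_0 * exp(-qT) - K * exp(-rT).
S_0 * exp(-qT) = 10.0400 * 1.00000000 = 10.04000000
K * exp(-rT) = 9.5500 * 0.99468299 = 9.49922251
P = C - S*exp(-qT) + K*exp(-rT)
P = 0.7215 - 10.04000000 + 9.49922251 = 0.1807


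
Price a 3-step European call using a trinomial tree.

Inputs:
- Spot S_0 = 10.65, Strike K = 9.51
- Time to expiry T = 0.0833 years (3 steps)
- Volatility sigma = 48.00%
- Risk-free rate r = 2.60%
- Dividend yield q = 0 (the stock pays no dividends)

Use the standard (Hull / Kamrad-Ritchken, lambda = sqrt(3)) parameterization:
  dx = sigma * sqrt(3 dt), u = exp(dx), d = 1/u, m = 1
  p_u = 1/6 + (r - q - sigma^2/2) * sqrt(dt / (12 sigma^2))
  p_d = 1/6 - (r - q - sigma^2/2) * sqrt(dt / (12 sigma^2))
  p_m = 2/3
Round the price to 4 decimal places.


dt = T/N = 0.027767; dx = sigma*sqrt(3*dt) = 0.138536
u = exp(dx) = 1.148591; d = 1/u = 0.870632
p_u = 0.157728, p_m = 0.666667, p_d = 0.175606
Discount per step: exp(-r*dt) = 0.999278
Stock lattice S(k, j) with j the centered position index:
  k=0: S(0,+0) = 10.6500
  k=1: S(1,-1) = 9.2722; S(1,+0) = 10.6500; S(1,+1) = 12.2325
  k=2: S(2,-2) = 8.0727; S(2,-1) = 9.2722; S(2,+0) = 10.6500; S(2,+1) = 12.2325; S(2,+2) = 14.0501
  k=3: S(3,-3) = 7.0283; S(3,-2) = 8.0727; S(3,-1) = 9.2722; S(3,+0) = 10.6500; S(3,+1) = 12.2325; S(3,+2) = 14.0501; S(3,+3) = 16.1379
Terminal payoffs V(N, j) = max(S_T - K, 0):
  V(3,-3) = 0.000000; V(3,-2) = 0.000000; V(3,-1) = 0.000000; V(3,+0) = 1.140000; V(3,+1) = 2.722499; V(3,+2) = 4.540143; V(3,+3) = 6.627874
Backward induction: V(k, j) = exp(-r*dt) * [p_u * V(k+1, j+1) + p_m * V(k+1, j) + p_d * V(k+1, j-1)]
  V(2,-2) = exp(-r*dt) * [p_u*0.000000 + p_m*0.000000 + p_d*0.000000] = 0.000000
  V(2,-1) = exp(-r*dt) * [p_u*1.140000 + p_m*0.000000 + p_d*0.000000] = 0.179680
  V(2,+0) = exp(-r*dt) * [p_u*2.722499 + p_m*1.140000 + p_d*0.000000] = 1.188555
  V(2,+1) = exp(-r*dt) * [p_u*4.540143 + p_m*2.722499 + p_d*1.140000] = 2.729324
  V(2,+2) = exp(-r*dt) * [p_u*6.627874 + p_m*4.540143 + p_d*2.722499] = 4.546963
  V(1,-1) = exp(-r*dt) * [p_u*1.188555 + p_m*0.179680 + p_d*0.000000] = 0.307032
  V(1,+0) = exp(-r*dt) * [p_u*2.729324 + p_m*1.188555 + p_d*0.179680] = 1.253507
  V(1,+1) = exp(-r*dt) * [p_u*4.546963 + p_m*2.729324 + p_d*1.188555] = 2.743467
  V(0,+0) = exp(-r*dt) * [p_u*2.743467 + p_m*1.253507 + p_d*0.307032] = 1.321354

Answer: Price = V(0,0) = 1.3214


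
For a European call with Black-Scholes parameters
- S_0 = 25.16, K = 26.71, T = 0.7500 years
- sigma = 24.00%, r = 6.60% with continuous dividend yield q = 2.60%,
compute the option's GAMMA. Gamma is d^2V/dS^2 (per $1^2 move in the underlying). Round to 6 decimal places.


d1 = -0.0393685299; d2 = -0.2472146269
phi(d1) = 0.3986332436; exp(-qT) = 0.9806888952; exp(-rT) = 0.9517051581
Gamma = exp(-qT) * phi(d1) / (S * sigma * sqrt(T)) = 0.9806888952 * 0.3986332436 / (25.1600 * 0.2400 * 0.8660254038) = 0.074757

Answer: Gamma = 0.074757


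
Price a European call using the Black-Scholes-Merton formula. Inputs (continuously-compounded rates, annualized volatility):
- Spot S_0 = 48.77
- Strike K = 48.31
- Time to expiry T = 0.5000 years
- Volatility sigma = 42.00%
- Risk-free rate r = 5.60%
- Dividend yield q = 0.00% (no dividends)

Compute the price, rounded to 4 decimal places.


d1 = (ln(S/K) + (r - q + 0.5*sigma^2) * T) / (sigma * sqrt(T)) = 0.27468334
d2 = d1 - sigma * sqrt(T) = -0.02230150
exp(-rT) = 0.97238837; exp(-qT) = 1.00000000
C = S_0 * exp(-qT) * N(d1) - K * exp(-rT) * N(d2)
N(d1) = 0.60822024; N(d2) = 0.49110372
C = 48.7700 * 1.00000000 * 0.60822024 - 48.3100 * 0.97238837 * 0.49110372 = 6.5928

Answer: Price = 6.5928


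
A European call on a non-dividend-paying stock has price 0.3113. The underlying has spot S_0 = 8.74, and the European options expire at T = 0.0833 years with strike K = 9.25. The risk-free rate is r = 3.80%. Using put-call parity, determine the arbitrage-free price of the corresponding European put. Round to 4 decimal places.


Put-call parity: C - P = S_0 * exp(-qT) - K * exp(-rT).
S_0 * exp(-qT) = 8.7400 * 1.00000000 = 8.74000000
K * exp(-rT) = 9.2500 * 0.99683960 = 9.22076634
P = C - S*exp(-qT) + K*exp(-rT)
P = 0.3113 - 8.74000000 + 9.22076634 = 0.7921

Answer: Put price = 0.7921


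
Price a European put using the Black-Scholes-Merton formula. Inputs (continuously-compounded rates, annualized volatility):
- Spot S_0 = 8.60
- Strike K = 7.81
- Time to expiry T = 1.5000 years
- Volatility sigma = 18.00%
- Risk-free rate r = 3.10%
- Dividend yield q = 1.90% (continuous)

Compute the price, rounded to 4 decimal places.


d1 = (ln(S/K) + (r - q + 0.5*sigma^2) * T) / (sigma * sqrt(T)) = 0.62896201
d2 = d1 - sigma * sqrt(T) = 0.40850793
exp(-rT) = 0.95456456; exp(-qT) = 0.97190229
P = K * exp(-rT) * N(-d2) - S_0 * exp(-qT) * N(-d1)
N(-d1) = 0.26468696; N(-d2) = 0.34145040
P = 7.8100 * 0.95456456 * 0.34145040 - 8.6000 * 0.97190229 * 0.26468696 = 0.3332

Answer: Price = 0.3332


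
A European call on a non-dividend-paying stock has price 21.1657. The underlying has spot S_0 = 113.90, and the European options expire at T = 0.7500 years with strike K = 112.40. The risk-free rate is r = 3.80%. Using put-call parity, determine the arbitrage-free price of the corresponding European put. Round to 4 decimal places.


Put-call parity: C - P = S_0 * exp(-qT) - K * exp(-rT).
S_0 * exp(-qT) = 113.9000 * 1.00000000 = 113.90000000
K * exp(-rT) = 112.4000 * 0.97190229 = 109.24181786
P = C - S*exp(-qT) + K*exp(-rT)
P = 21.1657 - 113.90000000 + 109.24181786 = 16.5075

Answer: Put price = 16.5075


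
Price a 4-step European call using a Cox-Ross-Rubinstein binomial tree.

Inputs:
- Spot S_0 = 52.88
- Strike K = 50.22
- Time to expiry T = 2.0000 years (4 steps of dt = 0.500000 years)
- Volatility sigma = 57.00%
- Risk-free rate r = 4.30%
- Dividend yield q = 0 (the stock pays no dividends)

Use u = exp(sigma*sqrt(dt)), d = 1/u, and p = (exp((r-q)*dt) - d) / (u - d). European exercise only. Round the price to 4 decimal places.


dt = T/N = 0.500000
u = exp(sigma*sqrt(dt)) = 1.496383; d = 1/u = 0.668278
p = (exp((r-q)*dt) - d) / (u - d) = 0.426824
Discount per step: exp(-r*dt) = 0.978729
Stock lattice S(k, i) with i counting down-moves:
  k=0: S(0,0) = 52.8800
  k=1: S(1,0) = 79.1287; S(1,1) = 35.3385
  k=2: S(2,0) = 118.4069; S(2,1) = 52.8800; S(2,2) = 23.6160
  k=3: S(3,0) = 177.1821; S(3,1) = 79.1287; S(3,2) = 35.3385; S(3,3) = 15.7820
  k=4: S(4,0) = 265.1322; S(4,1) = 118.4069; S(4,2) = 52.8800; S(4,3) = 23.6160; S(4,4) = 10.5468
Terminal payoffs V(N, i) = max(S_T - K, 0):
  V(4,0) = 214.912223; V(4,1) = 68.186892; V(4,2) = 2.660000; V(4,3) = 0.000000; V(4,4) = 0.000000
Backward induction: V(k, i) = exp(-r*dt) * [p * V(k+1, i) + (1-p) * V(k+1, i+1)].
  V(3,0) = exp(-r*dt) * [p*214.912223 + (1-p)*68.186892] = 128.030266
  V(3,1) = exp(-r*dt) * [p*68.186892 + (1-p)*2.660000] = 29.976939
  V(3,2) = exp(-r*dt) * [p*2.660000 + (1-p)*0.000000] = 1.111201
  V(3,3) = exp(-r*dt) * [p*0.000000 + (1-p)*0.000000] = 0.000000
  V(2,0) = exp(-r*dt) * [p*128.030266 + (1-p)*29.976939] = 70.300582
  V(2,1) = exp(-r*dt) * [p*29.976939 + (1-p)*1.111201] = 13.146077
  V(2,2) = exp(-r*dt) * [p*1.111201 + (1-p)*0.000000] = 0.464199
  V(1,0) = exp(-r*dt) * [p*70.300582 + (1-p)*13.146077] = 36.742451
  V(1,1) = exp(-r*dt) * [p*13.146077 + (1-p)*0.464199] = 5.752114
  V(0,0) = exp(-r*dt) * [p*36.742451 + (1-p)*5.752114] = 18.575815

Answer: Price = V(0,0) = 18.5758


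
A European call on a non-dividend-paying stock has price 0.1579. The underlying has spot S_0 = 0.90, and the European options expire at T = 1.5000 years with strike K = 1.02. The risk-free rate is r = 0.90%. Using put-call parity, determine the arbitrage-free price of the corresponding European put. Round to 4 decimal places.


Put-call parity: C - P = S_0 * exp(-qT) - K * exp(-rT).
S_0 * exp(-qT) = 0.9000 * 1.00000000 = 0.90000000
K * exp(-rT) = 1.0200 * 0.98659072 = 1.00632253
P = C - S*exp(-qT) + K*exp(-rT)
P = 0.1579 - 0.90000000 + 1.00632253 = 0.2642

Answer: Put price = 0.2642


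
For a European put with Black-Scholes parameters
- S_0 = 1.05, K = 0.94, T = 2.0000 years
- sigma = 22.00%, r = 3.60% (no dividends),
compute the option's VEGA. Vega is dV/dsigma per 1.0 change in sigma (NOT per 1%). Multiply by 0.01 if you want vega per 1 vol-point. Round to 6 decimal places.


d1 = 0.7426728634; d2 = 0.4315458797
phi(d1) = 0.3027887158; exp(-qT) = 1.0000000000; exp(-rT) = 0.9305308958
Vega = S * exp(-qT) * phi(d1) * sqrt(T) = 1.0500 * 1.0000000000 * 0.3027887158 * 1.4142135624 = 0.449618

Answer: Vega = 0.449618


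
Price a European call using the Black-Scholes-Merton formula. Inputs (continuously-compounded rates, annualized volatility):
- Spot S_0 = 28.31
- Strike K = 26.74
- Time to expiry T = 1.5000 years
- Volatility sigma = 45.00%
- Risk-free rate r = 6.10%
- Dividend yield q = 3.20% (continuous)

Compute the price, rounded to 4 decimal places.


Answer: Price = 6.9592

Derivation:
d1 = (ln(S/K) + (r - q + 0.5*sigma^2) * T) / (sigma * sqrt(T)) = 0.45801744
d2 = d1 - sigma * sqrt(T) = -0.09311776
exp(-rT) = 0.91256132; exp(-qT) = 0.95313379
C = S_0 * exp(-qT) * N(d1) - K * exp(-rT) * N(d2)
N(d1) = 0.67653004; N(d2) = 0.46290501
C = 28.3100 * 0.95313379 * 0.67653004 - 26.7400 * 0.91256132 * 0.46290501 = 6.9592


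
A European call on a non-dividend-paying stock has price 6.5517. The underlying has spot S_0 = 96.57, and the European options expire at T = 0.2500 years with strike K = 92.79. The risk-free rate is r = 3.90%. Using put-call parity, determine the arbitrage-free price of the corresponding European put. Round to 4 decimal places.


Answer: Put price = 1.8714

Derivation:
Put-call parity: C - P = S_0 * exp(-qT) - K * exp(-rT).
S_0 * exp(-qT) = 96.5700 * 1.00000000 = 96.57000000
K * exp(-rT) = 92.7900 * 0.99029738 = 91.88969363
P = C - S*exp(-qT) + K*exp(-rT)
P = 6.5517 - 96.57000000 + 91.88969363 = 1.8714


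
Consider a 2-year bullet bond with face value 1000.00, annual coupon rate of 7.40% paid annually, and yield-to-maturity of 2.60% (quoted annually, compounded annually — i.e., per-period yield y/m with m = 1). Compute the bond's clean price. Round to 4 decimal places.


Coupon per period c = face * coupon_rate / m = 74.000000
Periods per year m = 1; per-period yield y/m = 0.026000
Number of cashflows N = 2
Cashflows (t years, CF_t, discount factor 1/(1+y/m)^(m*t), PV):
  t = 1.0000: CF_t = 74.000000, DF = 0.974659, PV = 72.124756
  t = 2.0000: CF_t = 1074.000000, DF = 0.949960, PV = 1020.256945
Price P = sum_t PV_t = 1092.381701

Answer: Price = 1092.3817


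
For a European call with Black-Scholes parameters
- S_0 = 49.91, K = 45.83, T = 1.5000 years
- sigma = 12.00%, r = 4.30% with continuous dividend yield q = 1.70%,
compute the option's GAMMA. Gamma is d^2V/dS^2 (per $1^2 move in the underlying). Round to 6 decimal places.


d1 = 0.9191198926; d2 = 0.7721505080
phi(d1) = 0.2614978489; exp(-qT) = 0.9748223790; exp(-rT) = 0.9375361143
Gamma = exp(-qT) * phi(d1) / (S * sigma * sqrt(T)) = 0.9748223790 * 0.2614978489 / (49.9100 * 0.1200 * 1.2247448714) = 0.034752

Answer: Gamma = 0.034752


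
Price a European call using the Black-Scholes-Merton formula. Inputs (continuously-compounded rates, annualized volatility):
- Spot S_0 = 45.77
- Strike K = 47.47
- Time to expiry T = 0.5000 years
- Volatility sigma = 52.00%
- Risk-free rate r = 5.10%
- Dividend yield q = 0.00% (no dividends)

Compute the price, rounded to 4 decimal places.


Answer: Price = 6.4637

Derivation:
d1 = (ln(S/K) + (r - q + 0.5*sigma^2) * T) / (sigma * sqrt(T)) = 0.15401580
d2 = d1 - sigma * sqrt(T) = -0.21367972
exp(-rT) = 0.97482238; exp(-qT) = 1.00000000
C = S_0 * exp(-qT) * N(d1) - K * exp(-rT) * N(d2)
N(d1) = 0.56120136; N(d2) = 0.41539841
C = 45.7700 * 1.00000000 * 0.56120136 - 47.4700 * 0.97482238 * 0.41539841 = 6.4637


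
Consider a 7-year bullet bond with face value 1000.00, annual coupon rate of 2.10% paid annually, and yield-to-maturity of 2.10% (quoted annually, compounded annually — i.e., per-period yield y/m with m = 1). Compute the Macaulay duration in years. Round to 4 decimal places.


Coupon per period c = face * coupon_rate / m = 21.000000
Periods per year m = 1; per-period yield y/m = 0.021000
Number of cashflows N = 7
Cashflows (t years, CF_t, discount factor 1/(1+y/m)^(m*t), PV):
  t = 1.0000: CF_t = 21.000000, DF = 0.979432, PV = 20.568071
  t = 2.0000: CF_t = 21.000000, DF = 0.959287, PV = 20.145025
  t = 3.0000: CF_t = 21.000000, DF = 0.939556, PV = 19.730681
  t = 4.0000: CF_t = 21.000000, DF = 0.920231, PV = 19.324859
  t = 5.0000: CF_t = 21.000000, DF = 0.901304, PV = 18.927384
  t = 6.0000: CF_t = 21.000000, DF = 0.882766, PV = 18.538084
  t = 7.0000: CF_t = 1021.000000, DF = 0.864609, PV = 882.765898
Price P = sum_t PV_t = 1000.000000
Macaulay numerator sum_t t * PV_t:
  t * PV_t at t = 1.0000: 20.568071
  t * PV_t at t = 2.0000: 40.290050
  t * PV_t at t = 3.0000: 59.192042
  t * PV_t at t = 4.0000: 77.299435
  t * PV_t at t = 5.0000: 94.636918
  t * PV_t at t = 6.0000: 111.228503
  t * PV_t at t = 7.0000: 6179.361284
Macaulay duration D = (sum_t t * PV_t) / P = 6582.576302 / 1000.000000 = 6.582576

Answer: Macaulay duration = 6.5826 years


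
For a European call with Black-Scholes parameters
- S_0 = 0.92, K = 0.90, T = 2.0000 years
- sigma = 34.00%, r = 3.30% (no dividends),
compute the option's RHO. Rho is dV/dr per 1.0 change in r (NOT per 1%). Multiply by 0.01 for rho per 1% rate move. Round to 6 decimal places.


Answer: Rho = 0.803923

Derivation:
d1 = 0.4233883101; d2 = -0.0574443011
phi(d1) = 0.3647411468; exp(-qT) = 1.0000000000; exp(-rT) = 0.9361308643
N(d2) = 0.4770956370
Rho = K*T*exp(-rT)*N(d2) = 0.9000 * 2.0000 * 0.9361308643 * 0.4770956370 = 0.803923


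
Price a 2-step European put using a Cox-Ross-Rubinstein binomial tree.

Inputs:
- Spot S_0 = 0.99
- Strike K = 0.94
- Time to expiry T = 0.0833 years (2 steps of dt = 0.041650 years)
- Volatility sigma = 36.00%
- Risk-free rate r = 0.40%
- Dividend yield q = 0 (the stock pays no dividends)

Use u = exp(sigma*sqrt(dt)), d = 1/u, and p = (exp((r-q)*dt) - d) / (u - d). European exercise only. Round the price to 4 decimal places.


Answer: Price = V(0,0) = 0.0228

Derivation:
dt = T/N = 0.041650
u = exp(sigma*sqrt(dt)) = 1.076236; d = 1/u = 0.929164
p = (exp((r-q)*dt) - d) / (u - d) = 0.482774
Discount per step: exp(-r*dt) = 0.999833
Stock lattice S(k, i) with i counting down-moves:
  k=0: S(0,0) = 0.9900
  k=1: S(1,0) = 1.0655; S(1,1) = 0.9199
  k=2: S(2,0) = 1.1467; S(2,1) = 0.9900; S(2,2) = 0.8547
Terminal payoffs V(N, i) = max(K - S_T, 0):
  V(2,0) = 0.000000; V(2,1) = 0.000000; V(2,2) = 0.085288
Backward induction: V(k, i) = exp(-r*dt) * [p * V(k+1, i) + (1-p) * V(k+1, i+1)].
  V(1,0) = exp(-r*dt) * [p*0.000000 + (1-p)*0.000000] = 0.000000
  V(1,1) = exp(-r*dt) * [p*0.000000 + (1-p)*0.085288] = 0.044106
  V(0,0) = exp(-r*dt) * [p*0.000000 + (1-p)*0.044106] = 0.022809


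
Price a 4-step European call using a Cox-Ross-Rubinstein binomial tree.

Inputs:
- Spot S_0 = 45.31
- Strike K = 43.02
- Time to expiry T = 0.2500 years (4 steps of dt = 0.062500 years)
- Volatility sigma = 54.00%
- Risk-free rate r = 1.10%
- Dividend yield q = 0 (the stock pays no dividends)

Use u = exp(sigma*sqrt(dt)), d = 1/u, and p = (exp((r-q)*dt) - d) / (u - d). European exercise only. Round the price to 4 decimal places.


dt = T/N = 0.062500
u = exp(sigma*sqrt(dt)) = 1.144537; d = 1/u = 0.873716
p = (exp((r-q)*dt) - d) / (u - d) = 0.468841
Discount per step: exp(-r*dt) = 0.999313
Stock lattice S(k, i) with i counting down-moves:
  k=0: S(0,0) = 45.3100
  k=1: S(1,0) = 51.8590; S(1,1) = 39.5881
  k=2: S(2,0) = 59.3545; S(2,1) = 45.3100; S(2,2) = 34.5887
  k=3: S(3,0) = 67.9334; S(3,1) = 51.8590; S(3,2) = 39.5881; S(3,3) = 30.2207
  k=4: S(4,0) = 77.7523; S(4,1) = 59.3545; S(4,2) = 45.3100; S(4,3) = 34.5887; S(4,4) = 26.4043
Terminal payoffs V(N, i) = max(S_T - K, 0):
  V(4,0) = 34.732271; V(4,1) = 16.334489; V(4,2) = 2.290000; V(4,3) = 0.000000; V(4,4) = 0.000000
Backward induction: V(k, i) = exp(-r*dt) * [p * V(k+1, i) + (1-p) * V(k+1, i+1)].
  V(3,0) = exp(-r*dt) * [p*34.732271 + (1-p)*16.334489] = 24.942962
  V(3,1) = exp(-r*dt) * [p*16.334489 + (1-p)*2.290000] = 8.868528
  V(3,2) = exp(-r*dt) * [p*2.290000 + (1-p)*0.000000] = 1.072907
  V(3,3) = exp(-r*dt) * [p*0.000000 + (1-p)*0.000000] = 0.000000
  V(2,0) = exp(-r*dt) * [p*24.942962 + (1-p)*8.868528] = 16.393601
  V(2,1) = exp(-r*dt) * [p*8.868528 + (1-p)*1.072907] = 4.724561
  V(2,2) = exp(-r*dt) * [p*1.072907 + (1-p)*0.000000] = 0.502677
  V(1,0) = exp(-r*dt) * [p*16.393601 + (1-p)*4.724561] = 10.188474
  V(1,1) = exp(-r*dt) * [p*4.724561 + (1-p)*0.502677] = 2.480362
  V(0,0) = exp(-r*dt) * [p*10.188474 + (1-p)*2.480362] = 6.090050

Answer: Price = V(0,0) = 6.0900


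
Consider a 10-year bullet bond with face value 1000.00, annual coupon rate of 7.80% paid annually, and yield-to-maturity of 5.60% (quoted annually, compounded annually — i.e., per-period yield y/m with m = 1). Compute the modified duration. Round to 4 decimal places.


Answer: Modified duration = 7.1167

Derivation:
Coupon per period c = face * coupon_rate / m = 78.000000
Periods per year m = 1; per-period yield y/m = 0.056000
Number of cashflows N = 10
Cashflows (t years, CF_t, discount factor 1/(1+y/m)^(m*t), PV):
  t = 1.0000: CF_t = 78.000000, DF = 0.946970, PV = 73.863636
  t = 2.0000: CF_t = 78.000000, DF = 0.896752, PV = 69.946625
  t = 3.0000: CF_t = 78.000000, DF = 0.849197, PV = 66.237335
  t = 4.0000: CF_t = 78.000000, DF = 0.804163, PV = 62.724749
  t = 5.0000: CF_t = 78.000000, DF = 0.761518, PV = 59.398436
  t = 6.0000: CF_t = 78.000000, DF = 0.721135, PV = 56.248519
  t = 7.0000: CF_t = 78.000000, DF = 0.682893, PV = 53.265643
  t = 8.0000: CF_t = 78.000000, DF = 0.646679, PV = 50.440950
  t = 9.0000: CF_t = 78.000000, DF = 0.612385, PV = 47.766051
  t = 10.0000: CF_t = 1078.000000, DF = 0.579910, PV = 625.143297
Price P = sum_t PV_t = 1165.035242
First compute Macaulay numerator sum_t t * PV_t:
  t * PV_t at t = 1.0000: 73.863636
  t * PV_t at t = 2.0000: 139.893251
  t * PV_t at t = 3.0000: 198.712004
  t * PV_t at t = 4.0000: 250.898995
  t * PV_t at t = 5.0000: 296.992181
  t * PV_t at t = 6.0000: 337.491115
  t * PV_t at t = 7.0000: 372.859502
  t * PV_t at t = 8.0000: 403.527600
  t * PV_t at t = 9.0000: 429.894460
  t * PV_t at t = 10.0000: 6251.432970
Macaulay duration D = 8755.565713 / 1165.035242 = 7.515280
Modified duration = D / (1 + y/m) = 7.515280 / (1 + 0.056000) = 7.116742


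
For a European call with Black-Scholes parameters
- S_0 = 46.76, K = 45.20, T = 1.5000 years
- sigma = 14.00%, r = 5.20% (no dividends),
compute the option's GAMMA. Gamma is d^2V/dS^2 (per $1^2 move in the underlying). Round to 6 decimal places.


Answer: Gamma = 0.037881

Derivation:
d1 = 0.7385272798; d2 = 0.5670629978
phi(d1) = 0.3037197722; exp(-qT) = 1.0000000000; exp(-rT) = 0.9249644265
Gamma = exp(-qT) * phi(d1) / (S * sigma * sqrt(T)) = 1.0000000000 * 0.3037197722 / (46.7600 * 0.1400 * 1.2247448714) = 0.037881


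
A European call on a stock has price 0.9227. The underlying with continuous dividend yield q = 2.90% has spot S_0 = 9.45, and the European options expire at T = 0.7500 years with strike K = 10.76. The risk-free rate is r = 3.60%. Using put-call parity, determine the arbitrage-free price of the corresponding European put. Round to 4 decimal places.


Answer: Put price = 2.1494

Derivation:
Put-call parity: C - P = S_0 * exp(-qT) - K * exp(-rT).
S_0 * exp(-qT) = 9.4500 * 0.97848483 = 9.24668160
K * exp(-rT) = 10.7600 * 0.97336124 = 10.47336696
P = C - S*exp(-qT) + K*exp(-rT)
P = 0.9227 - 9.24668160 + 10.47336696 = 2.1494


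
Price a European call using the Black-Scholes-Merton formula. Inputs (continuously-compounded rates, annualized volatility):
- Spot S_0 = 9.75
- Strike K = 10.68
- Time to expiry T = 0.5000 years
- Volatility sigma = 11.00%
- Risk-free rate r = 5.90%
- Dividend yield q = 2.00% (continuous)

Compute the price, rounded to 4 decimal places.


Answer: Price = 0.0752

Derivation:
d1 = (ln(S/K) + (r - q + 0.5*sigma^2) * T) / (sigma * sqrt(T)) = -0.88170493
d2 = d1 - sigma * sqrt(T) = -0.95948667
exp(-rT) = 0.97093088; exp(-qT) = 0.99004983
C = S_0 * exp(-qT) * N(d1) - K * exp(-rT) * N(d2)
N(d1) = 0.18896820; N(d2) = 0.16865682
C = 9.7500 * 0.99004983 * 0.18896820 - 10.6800 * 0.97093088 * 0.16865682 = 0.0752


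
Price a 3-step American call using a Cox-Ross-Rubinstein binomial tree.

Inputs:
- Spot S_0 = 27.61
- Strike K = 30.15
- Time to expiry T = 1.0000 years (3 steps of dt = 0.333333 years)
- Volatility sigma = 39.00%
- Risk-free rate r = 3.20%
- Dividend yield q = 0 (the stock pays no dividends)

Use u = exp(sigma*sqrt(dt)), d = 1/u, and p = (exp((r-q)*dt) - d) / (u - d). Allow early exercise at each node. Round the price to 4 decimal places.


dt = T/N = 0.333333
u = exp(sigma*sqrt(dt)) = 1.252531; d = 1/u = 0.798383
p = (exp((r-q)*dt) - d) / (u - d) = 0.467558
Discount per step: exp(-r*dt) = 0.989390
Stock lattice S(k, i) with i counting down-moves:
  k=0: S(0,0) = 27.6100
  k=1: S(1,0) = 34.5824; S(1,1) = 22.0434
  k=2: S(2,0) = 43.3155; S(2,1) = 27.6100; S(2,2) = 17.5990
  k=3: S(3,0) = 54.2541; S(3,1) = 34.5824; S(3,2) = 22.0434; S(3,3) = 14.0508
Terminal payoffs V(N, i) = max(S_T - K, 0):
  V(3,0) = 24.104061; V(3,1) = 4.432391; V(3,2) = 0.000000; V(3,3) = 0.000000
Backward induction: V(k, i) = exp(-r*dt) * [p * V(k+1, i) + (1-p) * V(k+1, i+1)]; then take max(V_cont, immediate exercise) for American.
  V(2,0) = exp(-r*dt) * [p*24.104061 + (1-p)*4.432391] = 13.485421; exercise = 13.165530; V(2,0) = max -> 13.485421
  V(2,1) = exp(-r*dt) * [p*4.432391 + (1-p)*0.000000] = 2.050411; exercise = 0.000000; V(2,1) = max -> 2.050411
  V(2,2) = exp(-r*dt) * [p*0.000000 + (1-p)*0.000000] = 0.000000; exercise = 0.000000; V(2,2) = max -> 0.000000
  V(1,0) = exp(-r*dt) * [p*13.485421 + (1-p)*2.050411] = 7.318459; exercise = 4.432391; V(1,0) = max -> 7.318459
  V(1,1) = exp(-r*dt) * [p*2.050411 + (1-p)*0.000000] = 0.948514; exercise = 0.000000; V(1,1) = max -> 0.948514
  V(0,0) = exp(-r*dt) * [p*7.318459 + (1-p)*0.948514] = 3.885169; exercise = 0.000000; V(0,0) = max -> 3.885169

Answer: Price = V(0,0) = 3.8852


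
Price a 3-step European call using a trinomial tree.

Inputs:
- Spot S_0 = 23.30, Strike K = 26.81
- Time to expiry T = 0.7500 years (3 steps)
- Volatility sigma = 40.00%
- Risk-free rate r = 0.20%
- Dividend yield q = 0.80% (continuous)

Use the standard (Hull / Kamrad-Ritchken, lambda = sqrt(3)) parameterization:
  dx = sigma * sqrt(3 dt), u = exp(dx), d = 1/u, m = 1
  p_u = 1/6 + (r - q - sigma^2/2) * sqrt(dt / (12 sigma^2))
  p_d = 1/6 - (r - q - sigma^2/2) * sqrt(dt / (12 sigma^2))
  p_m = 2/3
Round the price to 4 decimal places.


Answer: Price = V(0,0) = 1.9986

Derivation:
dt = T/N = 0.250000; dx = sigma*sqrt(3*dt) = 0.346410
u = exp(dx) = 1.413982; d = 1/u = 0.707222
p_u = 0.135634, p_m = 0.666667, p_d = 0.197699
Discount per step: exp(-r*dt) = 0.999500
Stock lattice S(k, j) with j the centered position index:
  k=0: S(0,+0) = 23.3000
  k=1: S(1,-1) = 16.4783; S(1,+0) = 23.3000; S(1,+1) = 32.9458
  k=2: S(2,-2) = 11.6538; S(2,-1) = 16.4783; S(2,+0) = 23.3000; S(2,+1) = 32.9458; S(2,+2) = 46.5848
  k=3: S(3,-3) = 8.2418; S(3,-2) = 11.6538; S(3,-1) = 16.4783; S(3,+0) = 23.3000; S(3,+1) = 32.9458; S(3,+2) = 46.5848; S(3,+3) = 65.8700
Terminal payoffs V(N, j) = max(S_T - K, 0):
  V(3,-3) = 0.000000; V(3,-2) = 0.000000; V(3,-1) = 0.000000; V(3,+0) = 0.000000; V(3,+1) = 6.135791; V(3,+2) = 19.774771; V(3,+3) = 39.060049
Backward induction: V(k, j) = exp(-r*dt) * [p_u * V(k+1, j+1) + p_m * V(k+1, j) + p_d * V(k+1, j-1)]
  V(2,-2) = exp(-r*dt) * [p_u*0.000000 + p_m*0.000000 + p_d*0.000000] = 0.000000
  V(2,-1) = exp(-r*dt) * [p_u*0.000000 + p_m*0.000000 + p_d*0.000000] = 0.000000
  V(2,+0) = exp(-r*dt) * [p_u*6.135791 + p_m*0.000000 + p_d*0.000000] = 0.831806
  V(2,+1) = exp(-r*dt) * [p_u*19.774771 + p_m*6.135791 + p_d*0.000000] = 6.769275
  V(2,+2) = exp(-r*dt) * [p_u*39.060049 + p_m*19.774771 + p_d*6.135791] = 19.684252
  V(1,-1) = exp(-r*dt) * [p_u*0.831806 + p_m*0.000000 + p_d*0.000000] = 0.112765
  V(1,+0) = exp(-r*dt) * [p_u*6.769275 + p_m*0.831806 + p_d*0.000000] = 1.471946
  V(1,+1) = exp(-r*dt) * [p_u*19.684252 + p_m*6.769275 + p_d*0.831806] = 7.343480
  V(0,+0) = exp(-r*dt) * [p_u*7.343480 + p_m*1.471946 + p_d*0.112765] = 1.998618


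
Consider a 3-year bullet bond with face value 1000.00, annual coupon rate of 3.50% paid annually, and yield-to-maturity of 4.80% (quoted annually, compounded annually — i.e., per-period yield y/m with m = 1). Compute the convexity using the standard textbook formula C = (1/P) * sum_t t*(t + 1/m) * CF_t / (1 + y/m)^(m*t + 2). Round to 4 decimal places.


Answer: Convexity = 10.4302

Derivation:
Coupon per period c = face * coupon_rate / m = 35.000000
Periods per year m = 1; per-period yield y/m = 0.048000
Number of cashflows N = 3
Cashflows (t years, CF_t, discount factor 1/(1+y/m)^(m*t), PV):
  t = 1.0000: CF_t = 35.000000, DF = 0.954198, PV = 33.396947
  t = 2.0000: CF_t = 35.000000, DF = 0.910495, PV = 31.867315
  t = 3.0000: CF_t = 1035.000000, DF = 0.868793, PV = 899.200422
Price P = sum_t PV_t = 964.464684
Convexity numerator sum_t t*(t + 1/m) * CF_t / (1+y/m)^(m*t + 2):
  t = 1.0000: term = 60.815487
  t = 2.0000: term = 174.090136
  t = 3.0000: term = 9824.606902
Convexity = (1/P) * sum = 10059.512526 / 964.464684 = 10.430151


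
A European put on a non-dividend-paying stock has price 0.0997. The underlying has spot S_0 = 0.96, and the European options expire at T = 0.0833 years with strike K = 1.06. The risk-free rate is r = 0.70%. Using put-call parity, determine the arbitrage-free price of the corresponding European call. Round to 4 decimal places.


Put-call parity: C - P = S_0 * exp(-qT) - K * exp(-rT).
S_0 * exp(-qT) = 0.9600 * 1.00000000 = 0.96000000
K * exp(-rT) = 1.0600 * 0.99941707 = 1.05938209
C = P + S*exp(-qT) - K*exp(-rT)
C = 0.0997 + 0.96000000 - 1.05938209 = 0.0003

Answer: Call price = 0.0003


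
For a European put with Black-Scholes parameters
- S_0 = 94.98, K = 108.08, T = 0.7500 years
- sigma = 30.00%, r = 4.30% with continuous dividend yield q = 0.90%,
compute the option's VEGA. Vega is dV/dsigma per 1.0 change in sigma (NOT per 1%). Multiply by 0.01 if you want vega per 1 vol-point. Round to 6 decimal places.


Answer: Vega = 31.433895

Derivation:
d1 = -0.2692582697; d2 = -0.5290658909
phi(d1) = 0.3847395985; exp(-qT) = 0.9932727301; exp(-rT) = 0.9682644857
Vega = S * exp(-qT) * phi(d1) * sqrt(T) = 94.9800 * 0.9932727301 * 0.3847395985 * 0.8660254038 = 31.433895


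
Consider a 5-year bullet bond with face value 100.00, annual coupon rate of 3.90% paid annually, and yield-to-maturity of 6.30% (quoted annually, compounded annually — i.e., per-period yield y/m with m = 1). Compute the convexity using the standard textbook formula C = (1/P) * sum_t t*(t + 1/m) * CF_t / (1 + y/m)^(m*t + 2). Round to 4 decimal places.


Answer: Convexity = 23.8489

Derivation:
Coupon per period c = face * coupon_rate / m = 3.900000
Periods per year m = 1; per-period yield y/m = 0.063000
Number of cashflows N = 5
Cashflows (t years, CF_t, discount factor 1/(1+y/m)^(m*t), PV):
  t = 1.0000: CF_t = 3.900000, DF = 0.940734, PV = 3.668862
  t = 2.0000: CF_t = 3.900000, DF = 0.884980, PV = 3.451422
  t = 3.0000: CF_t = 3.900000, DF = 0.832531, PV = 3.246869
  t = 4.0000: CF_t = 3.900000, DF = 0.783190, PV = 3.054440
  t = 5.0000: CF_t = 103.900000, DF = 0.736773, PV = 76.550710
Price P = sum_t PV_t = 89.972303
Convexity numerator sum_t t*(t + 1/m) * CF_t / (1+y/m)^(m*t + 2):
  t = 1.0000: term = 6.493739
  t = 2.0000: term = 18.326638
  t = 3.0000: term = 34.480974
  t = 4.0000: term = 54.062362
  t = 5.0000: term = 2032.375499
Convexity = (1/P) * sum = 2145.739212 / 89.972303 = 23.848886


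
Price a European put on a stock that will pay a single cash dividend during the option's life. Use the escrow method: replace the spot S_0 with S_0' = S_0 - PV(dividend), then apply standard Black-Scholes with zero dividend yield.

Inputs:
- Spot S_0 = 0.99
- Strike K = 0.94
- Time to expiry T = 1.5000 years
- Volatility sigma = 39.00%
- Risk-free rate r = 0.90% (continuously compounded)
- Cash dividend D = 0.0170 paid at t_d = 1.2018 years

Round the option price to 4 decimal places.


PV(D) = D * exp(-r * t_d) = 0.0170 * 0.98924208 = 0.01681712
S_0' = S_0 - PV(D) = 0.9900 - 0.01681712 = 0.97318288
d1 = (ln(S_0'/K) + (r + sigma^2/2)*T) / (sigma*sqrt(T)) = 0.33971942
d2 = d1 - sigma*sqrt(T) = -0.13793108
exp(-rT) = 0.98659072
N(-d1) = 0.36703392; N(-d2) = 0.55485256
P = K * exp(-rT) * N(-d2) - S_0' * N(-d1) = 0.9400 * 0.98659072 * 0.55485256 - 0.97318288 * 0.36703392 = 0.1574

Answer: Price = 0.1574


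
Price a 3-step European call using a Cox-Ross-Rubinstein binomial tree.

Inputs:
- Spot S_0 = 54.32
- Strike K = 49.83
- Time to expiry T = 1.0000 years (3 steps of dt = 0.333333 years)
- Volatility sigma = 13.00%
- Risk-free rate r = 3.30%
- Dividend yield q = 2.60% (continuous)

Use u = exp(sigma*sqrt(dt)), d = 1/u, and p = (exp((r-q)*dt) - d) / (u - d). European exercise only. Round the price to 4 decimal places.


Answer: Price = V(0,0) = 5.5101

Derivation:
dt = T/N = 0.333333
u = exp(sigma*sqrt(dt)) = 1.077944; d = 1/u = 0.927692
p = (exp((r-q)*dt) - d) / (u - d) = 0.496793
Discount per step: exp(-r*dt) = 0.989060
Stock lattice S(k, i) with i counting down-moves:
  k=0: S(0,0) = 54.3200
  k=1: S(1,0) = 58.5539; S(1,1) = 50.3922
  k=2: S(2,0) = 63.1178; S(2,1) = 54.3200; S(2,2) = 46.7485
  k=3: S(3,0) = 68.0375; S(3,1) = 58.5539; S(3,2) = 50.3922; S(3,3) = 43.3682
Terminal payoffs V(N, i) = max(S_T - K, 0):
  V(3,0) = 18.207504; V(3,1) = 8.723919; V(3,2) = 0.562228; V(3,3) = 0.000000
Backward induction: V(k, i) = exp(-r*dt) * [p * V(k+1, i) + (1-p) * V(k+1, i+1)].
  V(2,0) = exp(-r*dt) * [p*18.207504 + (1-p)*8.723919] = 13.288315
  V(2,1) = exp(-r*dt) * [p*8.723919 + (1-p)*0.562228] = 4.566387
  V(2,2) = exp(-r*dt) * [p*0.562228 + (1-p)*0.000000] = 0.276255
  V(1,0) = exp(-r*dt) * [p*13.288315 + (1-p)*4.566387] = 8.802019
  V(1,1) = exp(-r*dt) * [p*4.566387 + (1-p)*0.276255] = 2.381222
  V(0,0) = exp(-r*dt) * [p*8.802019 + (1-p)*2.381222] = 5.510080


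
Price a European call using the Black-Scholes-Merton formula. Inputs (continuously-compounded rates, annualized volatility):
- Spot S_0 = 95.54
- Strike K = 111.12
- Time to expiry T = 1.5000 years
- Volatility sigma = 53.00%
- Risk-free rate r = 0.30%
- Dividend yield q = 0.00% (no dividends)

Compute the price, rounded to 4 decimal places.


Answer: Price = 19.3332

Derivation:
d1 = (ln(S/K) + (r - q + 0.5*sigma^2) * T) / (sigma * sqrt(T)) = 0.09876421
d2 = d1 - sigma * sqrt(T) = -0.55035057
exp(-rT) = 0.99551011; exp(-qT) = 1.00000000
C = S_0 * exp(-qT) * N(d1) - K * exp(-rT) * N(d2)
N(d1) = 0.53933726; N(d2) = 0.29103947
C = 95.5400 * 1.00000000 * 0.53933726 - 111.1200 * 0.99551011 * 0.29103947 = 19.3332


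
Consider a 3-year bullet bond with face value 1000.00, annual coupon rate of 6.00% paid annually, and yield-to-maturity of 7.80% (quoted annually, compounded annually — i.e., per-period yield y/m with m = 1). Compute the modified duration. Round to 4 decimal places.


Answer: Modified duration = 2.6244

Derivation:
Coupon per period c = face * coupon_rate / m = 60.000000
Periods per year m = 1; per-period yield y/m = 0.078000
Number of cashflows N = 3
Cashflows (t years, CF_t, discount factor 1/(1+y/m)^(m*t), PV):
  t = 1.0000: CF_t = 60.000000, DF = 0.927644, PV = 55.658627
  t = 2.0000: CF_t = 60.000000, DF = 0.860523, PV = 51.631379
  t = 3.0000: CF_t = 1060.000000, DF = 0.798259, PV = 846.154333
Price P = sum_t PV_t = 953.444340
First compute Macaulay numerator sum_t t * PV_t:
  t * PV_t at t = 1.0000: 55.658627
  t * PV_t at t = 2.0000: 103.262759
  t * PV_t at t = 3.0000: 2538.462999
Macaulay duration D = 2697.384385 / 953.444340 = 2.829095
Modified duration = D / (1 + y/m) = 2.829095 / (1 + 0.078000) = 2.624392


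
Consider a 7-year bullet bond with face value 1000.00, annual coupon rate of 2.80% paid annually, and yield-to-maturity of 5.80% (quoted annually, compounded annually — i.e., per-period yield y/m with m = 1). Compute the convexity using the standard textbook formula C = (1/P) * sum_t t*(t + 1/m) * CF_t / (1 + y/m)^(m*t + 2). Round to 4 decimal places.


Coupon per period c = face * coupon_rate / m = 28.000000
Periods per year m = 1; per-period yield y/m = 0.058000
Number of cashflows N = 7
Cashflows (t years, CF_t, discount factor 1/(1+y/m)^(m*t), PV):
  t = 1.0000: CF_t = 28.000000, DF = 0.945180, PV = 26.465028
  t = 2.0000: CF_t = 28.000000, DF = 0.893364, PV = 25.014204
  t = 3.0000: CF_t = 28.000000, DF = 0.844390, PV = 23.642915
  t = 4.0000: CF_t = 28.000000, DF = 0.798100, PV = 22.346801
  t = 5.0000: CF_t = 28.000000, DF = 0.754348, PV = 21.121740
  t = 6.0000: CF_t = 28.000000, DF = 0.712994, PV = 19.963837
  t = 7.0000: CF_t = 1028.000000, DF = 0.673908, PV = 692.776968
Price P = sum_t PV_t = 831.331495
Convexity numerator sum_t t*(t + 1/m) * CF_t / (1+y/m)^(m*t + 2):
  t = 1.0000: term = 47.285831
  t = 2.0000: term = 134.080806
  t = 3.0000: term = 253.460880
  t = 4.0000: term = 399.276749
  t = 5.0000: term = 566.082347
  t = 6.0000: term = 749.069269
  t = 7.0000: term = 34658.529496
Convexity = (1/P) * sum = 36807.785378 / 831.331495 = 44.275702

Answer: Convexity = 44.2757


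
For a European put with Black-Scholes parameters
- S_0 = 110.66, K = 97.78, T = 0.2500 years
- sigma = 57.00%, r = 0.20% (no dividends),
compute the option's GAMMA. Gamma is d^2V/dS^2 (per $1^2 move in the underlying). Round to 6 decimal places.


Answer: Gamma = 0.010701

Derivation:
d1 = 0.5784381766; d2 = 0.2934381766
phi(d1) = 0.3374851076; exp(-qT) = 1.0000000000; exp(-rT) = 0.9995001250
Gamma = exp(-qT) * phi(d1) / (S * sigma * sqrt(T)) = 1.0000000000 * 0.3374851076 / (110.6600 * 0.5700 * 0.5000000000) = 0.010701


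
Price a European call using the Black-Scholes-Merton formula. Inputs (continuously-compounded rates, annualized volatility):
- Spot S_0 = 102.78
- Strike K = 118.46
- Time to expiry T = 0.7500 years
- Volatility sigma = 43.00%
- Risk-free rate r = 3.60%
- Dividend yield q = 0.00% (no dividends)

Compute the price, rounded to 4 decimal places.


Answer: Price = 10.5962

Derivation:
d1 = (ln(S/K) + (r - q + 0.5*sigma^2) * T) / (sigma * sqrt(T)) = -0.12257836
d2 = d1 - sigma * sqrt(T) = -0.49496929
exp(-rT) = 0.97336124; exp(-qT) = 1.00000000
C = S_0 * exp(-qT) * N(d1) - K * exp(-rT) * N(d2)
N(d1) = 0.45122050; N(d2) = 0.31031090
C = 102.7800 * 1.00000000 * 0.45122050 - 118.4600 * 0.97336124 * 0.31031090 = 10.5962


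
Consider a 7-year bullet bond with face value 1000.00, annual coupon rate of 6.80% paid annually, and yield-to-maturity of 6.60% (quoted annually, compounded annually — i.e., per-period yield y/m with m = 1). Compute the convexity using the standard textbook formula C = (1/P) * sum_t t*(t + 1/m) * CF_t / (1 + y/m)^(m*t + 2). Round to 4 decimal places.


Answer: Convexity = 38.1941

Derivation:
Coupon per period c = face * coupon_rate / m = 68.000000
Periods per year m = 1; per-period yield y/m = 0.066000
Number of cashflows N = 7
Cashflows (t years, CF_t, discount factor 1/(1+y/m)^(m*t), PV):
  t = 1.0000: CF_t = 68.000000, DF = 0.938086, PV = 63.789869
  t = 2.0000: CF_t = 68.000000, DF = 0.880006, PV = 59.840402
  t = 3.0000: CF_t = 68.000000, DF = 0.825521, PV = 56.135462
  t = 4.0000: CF_t = 68.000000, DF = 0.774410, PV = 52.659908
  t = 5.0000: CF_t = 68.000000, DF = 0.726464, PV = 49.399538
  t = 6.0000: CF_t = 68.000000, DF = 0.681486, PV = 46.341030
  t = 7.0000: CF_t = 1068.000000, DF = 0.639292, PV = 682.764324
Price P = sum_t PV_t = 1010.930532
Convexity numerator sum_t t*(t + 1/m) * CF_t / (1+y/m)^(m*t + 2):
  t = 1.0000: term = 112.270923
  t = 2.0000: term = 315.959446
  t = 3.0000: term = 592.794459
  t = 4.0000: term = 926.820605
  t = 5.0000: term = 1304.156573
  t = 6.0000: term = 1712.775987
  t = 7.0000: term = 33646.851971
Convexity = (1/P) * sum = 38611.629964 / 1010.930532 = 38.194148


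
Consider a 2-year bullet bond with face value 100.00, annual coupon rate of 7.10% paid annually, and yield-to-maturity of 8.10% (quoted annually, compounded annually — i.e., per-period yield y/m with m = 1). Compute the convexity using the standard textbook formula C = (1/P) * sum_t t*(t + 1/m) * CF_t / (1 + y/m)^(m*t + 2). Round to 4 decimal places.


Answer: Convexity = 4.9056

Derivation:
Coupon per period c = face * coupon_rate / m = 7.100000
Periods per year m = 1; per-period yield y/m = 0.081000
Number of cashflows N = 2
Cashflows (t years, CF_t, discount factor 1/(1+y/m)^(m*t), PV):
  t = 1.0000: CF_t = 7.100000, DF = 0.925069, PV = 6.567993
  t = 2.0000: CF_t = 107.100000, DF = 0.855753, PV = 91.651185
Price P = sum_t PV_t = 98.219177
Convexity numerator sum_t t*(t + 1/m) * CF_t / (1+y/m)^(m*t + 2):
  t = 1.0000: term = 11.241163
  t = 2.0000: term = 470.584854
Convexity = (1/P) * sum = 481.826018 / 98.219177 = 4.905621
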